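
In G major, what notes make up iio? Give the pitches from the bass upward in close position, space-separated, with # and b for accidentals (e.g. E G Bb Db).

A C Eb

iio is the diminished supertonic triad, borrowed from the parallel minor. In G major that root is A.
So the chord is A-C-Eb.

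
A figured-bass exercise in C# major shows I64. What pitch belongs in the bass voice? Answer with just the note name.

I in C# major has root C#; the chord is C#-E#-G#.
The figure 64 means second inversion — the fifth is in the bass.

G#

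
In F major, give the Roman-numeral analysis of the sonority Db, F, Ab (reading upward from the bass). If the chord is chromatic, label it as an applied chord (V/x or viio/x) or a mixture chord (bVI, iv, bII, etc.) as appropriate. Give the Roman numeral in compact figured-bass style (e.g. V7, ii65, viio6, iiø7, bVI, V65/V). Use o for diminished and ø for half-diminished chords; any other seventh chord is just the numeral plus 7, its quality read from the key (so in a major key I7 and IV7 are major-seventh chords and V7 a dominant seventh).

bVI

Stacked in thirds the chord is Db-F-Ab: a major triad on Db.
Db is the lowered sixth degree of F major (diatonic 6 would be D). This is a major triad on the lowered sixth degree, borrowed from the parallel minor.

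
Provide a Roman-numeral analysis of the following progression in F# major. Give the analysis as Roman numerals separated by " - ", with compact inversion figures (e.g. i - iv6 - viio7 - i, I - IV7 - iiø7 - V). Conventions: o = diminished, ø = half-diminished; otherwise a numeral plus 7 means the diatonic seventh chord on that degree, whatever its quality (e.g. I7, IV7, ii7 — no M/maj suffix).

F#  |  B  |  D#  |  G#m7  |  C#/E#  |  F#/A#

I - IV - V/ii - ii7 - V6 - I6

F#: major triad on F# = scale degree 1 → I.
B has root B, degree 4 in F# major, so IV.
D# is the secondary dominant of ii (major triad on D#): V/ii.
G#m7 has root G#, degree 2 in F# major, so ii7.
C#/E# has root C#, degree 5 in F# major, so V6.
F#/A#: major triad on F# = scale degree 1 → I6.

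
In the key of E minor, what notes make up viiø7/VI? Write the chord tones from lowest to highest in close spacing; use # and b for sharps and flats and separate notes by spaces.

viiø7/VI is a secondary leading-tone chord. The target VI is C in E minor; the applied chord is rooted a semitone below, on B.
Building a half-diminished seventh chord on B gives B-D-F-A.

B D F A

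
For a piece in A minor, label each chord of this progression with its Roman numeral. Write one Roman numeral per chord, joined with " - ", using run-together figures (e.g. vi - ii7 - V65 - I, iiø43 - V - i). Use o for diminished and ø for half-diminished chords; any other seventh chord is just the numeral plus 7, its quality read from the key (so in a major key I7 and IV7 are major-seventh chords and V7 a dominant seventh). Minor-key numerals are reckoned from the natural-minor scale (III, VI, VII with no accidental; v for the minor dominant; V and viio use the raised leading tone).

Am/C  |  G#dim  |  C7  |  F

Am/C: minor triad on A = scale degree 1 → i6.
G#dim: diminished triad on G# = scale degree 7 → viio.
C7 is the secondary dominant of VI (dominant seventh chord on C): V7/VI.
F has root F, degree 6 in A minor, so VI.

i6 - viio - V7/VI - VI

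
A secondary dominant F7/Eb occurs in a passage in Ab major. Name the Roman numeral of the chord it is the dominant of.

ii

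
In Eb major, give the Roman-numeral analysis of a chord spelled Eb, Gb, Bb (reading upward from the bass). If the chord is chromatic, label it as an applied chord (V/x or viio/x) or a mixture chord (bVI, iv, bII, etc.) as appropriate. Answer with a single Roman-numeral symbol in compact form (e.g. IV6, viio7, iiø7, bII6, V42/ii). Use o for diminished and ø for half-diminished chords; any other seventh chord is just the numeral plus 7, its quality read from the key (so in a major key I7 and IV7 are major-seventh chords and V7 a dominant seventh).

i

Stacked in thirds the chord is Eb-Gb-Bb: a minor triad on Eb.
Eb is the first degree of Eb major. This is the minor tonic, borrowed from the parallel minor.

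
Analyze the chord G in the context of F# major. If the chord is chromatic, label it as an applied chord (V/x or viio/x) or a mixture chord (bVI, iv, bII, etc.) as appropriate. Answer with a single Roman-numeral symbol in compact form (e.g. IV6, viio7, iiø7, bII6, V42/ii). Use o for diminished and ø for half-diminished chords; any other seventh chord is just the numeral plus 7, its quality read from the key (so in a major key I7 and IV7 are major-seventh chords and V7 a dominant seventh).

bII

The pitches G-B-D form a major triad rooted on G.
G is the lowered second degree of F# major (diatonic 2 would be G#). This is the Neapolitan chord — a major triad on the lowered second degree.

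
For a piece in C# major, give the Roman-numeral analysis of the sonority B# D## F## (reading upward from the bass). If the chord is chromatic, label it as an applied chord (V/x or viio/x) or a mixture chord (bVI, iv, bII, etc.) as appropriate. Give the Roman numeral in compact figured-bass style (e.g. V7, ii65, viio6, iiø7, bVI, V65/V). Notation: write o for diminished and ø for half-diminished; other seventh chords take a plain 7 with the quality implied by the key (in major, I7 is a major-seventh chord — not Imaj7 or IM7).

V/iii

The pitches B#-D##-F## form a major triad rooted on B#.
B# is not a diatonic chord root with this quality in C# major, but it lies a perfect fifth above E# (iii), so the chord functions as an applied dominant of iii.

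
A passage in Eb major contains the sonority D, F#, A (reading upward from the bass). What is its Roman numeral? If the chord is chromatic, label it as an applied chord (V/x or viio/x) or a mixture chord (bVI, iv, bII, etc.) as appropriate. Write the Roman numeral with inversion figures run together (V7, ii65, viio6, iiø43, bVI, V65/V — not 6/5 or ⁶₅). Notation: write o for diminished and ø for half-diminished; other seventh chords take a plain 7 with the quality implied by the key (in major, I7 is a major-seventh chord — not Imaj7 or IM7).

Stacked in thirds the chord is D-F#-A: a major triad on D.
D is not a diatonic chord root with this quality in Eb major, but it lies a perfect fifth above G (iii), so the chord functions as an applied dominant of iii.

V/iii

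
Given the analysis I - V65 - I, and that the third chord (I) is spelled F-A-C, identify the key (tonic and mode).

F major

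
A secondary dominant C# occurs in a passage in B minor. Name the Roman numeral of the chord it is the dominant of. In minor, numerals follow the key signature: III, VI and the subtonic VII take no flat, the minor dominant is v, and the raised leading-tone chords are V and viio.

V

The chord is a major triad on C#.
A dominant resolves down a perfect fifth: C# → F#. In B minor, F# is scale degree 5, i.e. V.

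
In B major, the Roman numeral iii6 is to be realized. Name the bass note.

F#

iii in B major has root D#; the chord is D#-F#-A#.
The figure 6 means first inversion — the third is in the bass.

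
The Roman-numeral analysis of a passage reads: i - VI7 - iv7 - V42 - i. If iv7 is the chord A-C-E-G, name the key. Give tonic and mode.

The anchor chord is a minor seventh chord on A, labeled iv7.
iv7 on A implies A is the subdominant; that puts the tonic at E, and the lowercase numeral fits minor mode.

E minor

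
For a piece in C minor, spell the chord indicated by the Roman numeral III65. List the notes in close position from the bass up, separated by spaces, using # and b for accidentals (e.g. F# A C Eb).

G Bb D Eb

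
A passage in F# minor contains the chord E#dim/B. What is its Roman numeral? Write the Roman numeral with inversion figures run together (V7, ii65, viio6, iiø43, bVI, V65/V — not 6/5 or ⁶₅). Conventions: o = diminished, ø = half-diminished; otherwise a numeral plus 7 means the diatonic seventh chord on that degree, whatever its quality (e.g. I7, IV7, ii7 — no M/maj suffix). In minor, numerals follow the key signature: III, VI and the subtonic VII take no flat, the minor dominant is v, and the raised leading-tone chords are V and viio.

viio64

The pitches E#-G#-B form a diminished triad rooted on E#.
E# is scale degree 7 in F# minor, and a diminished triad on that degree is written viio.
With B in the bass the chord is in second inversion, so the figured bass is 64.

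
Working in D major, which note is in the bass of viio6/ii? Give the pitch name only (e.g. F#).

F#

The applied chord viio6/ii is rooted on D#: D#-F#-A.
The figure 6 means first inversion — the third is in the bass.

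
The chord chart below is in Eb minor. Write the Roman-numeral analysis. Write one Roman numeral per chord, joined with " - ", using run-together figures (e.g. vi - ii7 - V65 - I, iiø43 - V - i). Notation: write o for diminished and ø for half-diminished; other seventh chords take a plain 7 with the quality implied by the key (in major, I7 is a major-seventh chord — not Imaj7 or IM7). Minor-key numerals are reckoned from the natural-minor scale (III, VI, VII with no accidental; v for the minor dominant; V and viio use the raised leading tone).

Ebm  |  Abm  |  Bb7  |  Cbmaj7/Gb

i - iv - V7 - VI43

Ebm: minor triad on Eb = scale degree 1 → i.
Abm: minor triad on Ab = scale degree 4 → iv.
Bb7 has root Bb, degree 5 in Eb minor, so V7.
Cbmaj7/Gb has root Cb, degree 6 in Eb minor, so VI43.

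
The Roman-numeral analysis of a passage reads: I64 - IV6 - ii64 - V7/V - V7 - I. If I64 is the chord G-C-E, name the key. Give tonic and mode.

C major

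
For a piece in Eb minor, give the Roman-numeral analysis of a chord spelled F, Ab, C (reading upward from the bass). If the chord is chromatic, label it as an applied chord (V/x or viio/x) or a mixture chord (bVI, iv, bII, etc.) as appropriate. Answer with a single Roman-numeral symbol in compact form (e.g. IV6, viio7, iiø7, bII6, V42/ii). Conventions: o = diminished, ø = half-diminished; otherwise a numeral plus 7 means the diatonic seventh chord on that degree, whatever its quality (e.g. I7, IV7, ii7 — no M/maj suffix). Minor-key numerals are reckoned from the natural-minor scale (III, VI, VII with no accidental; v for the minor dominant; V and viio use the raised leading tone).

The pitches F-Ab-C form a minor triad rooted on F.
F is the second degree of Eb minor. This is the minor supertonic, borrowed from the parallel major (the Dorian ii).

ii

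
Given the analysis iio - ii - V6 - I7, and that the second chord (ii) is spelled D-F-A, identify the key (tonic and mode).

C major

The chord Dm is a minor triad rooted on D; its label is ii.
ii on D implies D is the supertonic; that puts the tonic at C, and the lowercase numeral fits major mode.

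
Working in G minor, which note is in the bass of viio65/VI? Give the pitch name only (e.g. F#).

The applied chord viio65/VI is rooted on D: D-F-Ab-Cb.
The figure 65 means first inversion — the third is in the bass.

F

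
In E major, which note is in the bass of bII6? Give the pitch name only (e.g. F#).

A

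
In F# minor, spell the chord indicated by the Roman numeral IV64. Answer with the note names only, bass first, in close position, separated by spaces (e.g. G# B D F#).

F# B D#

IV64 is the major subdominant, borrowed from the parallel major. In F# minor that root is B.
So the chord is B-D#-F#.
With the 64 figure the chord is in second inversion; from the bass F# upward in close position it reads F#-B-D#.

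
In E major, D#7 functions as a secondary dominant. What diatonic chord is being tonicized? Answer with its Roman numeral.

The chord is a dominant seventh chord on D#.
A dominant resolves down a perfect fifth: D# → G#. In E major, G# is scale degree 3, i.e. iii.

iii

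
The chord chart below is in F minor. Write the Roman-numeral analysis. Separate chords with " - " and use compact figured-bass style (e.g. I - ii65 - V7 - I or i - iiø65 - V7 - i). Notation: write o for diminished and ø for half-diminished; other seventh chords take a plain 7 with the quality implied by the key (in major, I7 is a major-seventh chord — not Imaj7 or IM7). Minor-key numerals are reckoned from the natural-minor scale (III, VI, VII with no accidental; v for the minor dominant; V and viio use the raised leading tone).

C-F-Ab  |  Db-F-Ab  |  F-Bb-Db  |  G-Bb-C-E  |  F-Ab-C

C-F-Ab: minor triad on F = scale degree 1 → i64.
Db-F-Ab: root Db is the submediant; major triad there is VI.
F-Bb-Db has root Bb, degree 4 in F minor, so iv64.
G-Bb-C-E: root C is the dominant; dominant seventh chord there is V43.
F-Ab-C: minor triad on F = scale degree 1 → i.

i64 - VI - iv64 - V43 - i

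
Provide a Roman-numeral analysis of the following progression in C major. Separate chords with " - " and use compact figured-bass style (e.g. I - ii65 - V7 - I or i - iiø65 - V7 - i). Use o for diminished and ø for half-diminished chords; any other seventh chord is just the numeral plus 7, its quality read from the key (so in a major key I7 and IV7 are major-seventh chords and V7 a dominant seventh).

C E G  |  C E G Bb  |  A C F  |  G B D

C-E-G has root C, degree 1 in C major, so I.
C-E-G-Bb is the secondary dominant of IV (dominant seventh chord on C): V7/IV.
A-C-F has root F, degree 4 in C major, so IV6.
G-B-D has root G, degree 5 in C major, so V.

I - V7/IV - IV6 - V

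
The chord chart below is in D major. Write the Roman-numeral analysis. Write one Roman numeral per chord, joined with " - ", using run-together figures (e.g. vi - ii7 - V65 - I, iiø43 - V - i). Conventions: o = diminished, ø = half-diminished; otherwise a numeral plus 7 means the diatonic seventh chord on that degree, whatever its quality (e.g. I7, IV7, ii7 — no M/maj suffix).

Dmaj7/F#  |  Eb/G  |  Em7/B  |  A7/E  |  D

I65 - bII6 - ii43 - V43 - I

Dmaj7/F# has root D, degree 1 in D major, so I65.
Eb/G is non-diatonic — a major triad on the lowered supertonic (Eb): the Neapolitan sixth, bII6 (third, G, in the bass — hence the 6).
Em7/B: root E is the supertonic; minor seventh chord there is ii43.
A7/E: dominant seventh chord on A = scale degree 5 → V43.
D has root D, degree 1 in D major, so I.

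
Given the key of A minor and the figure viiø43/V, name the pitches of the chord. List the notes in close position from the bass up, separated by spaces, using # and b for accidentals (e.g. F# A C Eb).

A C# D# F#

viiø43/V is a secondary leading-tone chord. The target V is E in A minor; the applied chord is rooted a semitone below, on D#.
Building a half-diminished seventh chord on D# gives D#-F#-A-C#.
With the 43 figure the chord is in second inversion; from the bass A upward in close position it reads A-C#-D#-F#.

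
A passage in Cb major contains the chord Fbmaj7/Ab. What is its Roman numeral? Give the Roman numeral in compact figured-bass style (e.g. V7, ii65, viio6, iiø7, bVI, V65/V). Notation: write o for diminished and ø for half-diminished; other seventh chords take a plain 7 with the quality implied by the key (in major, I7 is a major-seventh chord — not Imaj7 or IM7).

The pitches Fb-Ab-Cb-Eb form a major seventh chord rooted on Fb.
Fb is scale degree 4 in Cb major, and a major seventh chord on that degree is written IV7.
With Ab in the bass the chord is in first inversion, so the figured bass is 65.

IV65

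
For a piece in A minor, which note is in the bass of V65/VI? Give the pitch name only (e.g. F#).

The applied chord V65/VI is rooted on C: C-E-G-Bb.
The figure 65 means first inversion — the third is in the bass.

E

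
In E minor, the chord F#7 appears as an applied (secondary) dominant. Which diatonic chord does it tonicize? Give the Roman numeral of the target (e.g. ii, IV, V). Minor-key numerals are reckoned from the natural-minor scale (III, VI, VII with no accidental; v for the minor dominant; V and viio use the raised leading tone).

V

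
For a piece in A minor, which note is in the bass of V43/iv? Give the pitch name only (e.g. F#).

E

The applied chord V43/iv is rooted on A: A-C#-E-G.
The figure 43 means second inversion — the fifth is in the bass.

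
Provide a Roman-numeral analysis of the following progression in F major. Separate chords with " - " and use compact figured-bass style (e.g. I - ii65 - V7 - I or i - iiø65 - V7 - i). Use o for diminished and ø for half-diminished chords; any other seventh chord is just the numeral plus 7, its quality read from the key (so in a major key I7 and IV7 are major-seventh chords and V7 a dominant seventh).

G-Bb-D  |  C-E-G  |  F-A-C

G-Bb-D: root G is the supertonic; minor triad there is ii.
C-E-G has root C, degree 5 in F major, so V.
F-A-C: root F is the tonic; major triad there is I.

ii - V - I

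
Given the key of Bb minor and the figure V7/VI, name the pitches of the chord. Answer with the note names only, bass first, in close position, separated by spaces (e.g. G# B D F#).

Db F Ab Cb

V7/VI is a secondary dominant — the dominant seventh of VI. VI in Bb minor is Gb, so the applied chord's root is Db, a perfect fifth above.
Building a dominant seventh chord on Db gives Db-F-Ab-Cb.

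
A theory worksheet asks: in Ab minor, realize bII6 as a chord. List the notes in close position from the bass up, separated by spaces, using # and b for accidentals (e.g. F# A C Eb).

Db Fb Bbb

Scale degree 2 in Ab minor is Bb; lowering it a half step gives Bbb. bII6 is the Neapolitan sixth — a major triad on the lowered second degree, here in its customary first inversion.
So the chord is Bbb-Db-Fb, a major triad.
With the 6 figure the chord is in first inversion; from the bass Db upward in close position it reads Db-Fb-Bbb.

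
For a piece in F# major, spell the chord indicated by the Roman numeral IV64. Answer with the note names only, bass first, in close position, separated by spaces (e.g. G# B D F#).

The numeral's case and figure indicate a major triad. In F# major its root, the fourth degree, is B.
Stacking thirds from B gives B-D#-F#.
With the 64 figure the chord is in second inversion; from the bass F# upward in close position it reads F#-B-D#.

F# B D#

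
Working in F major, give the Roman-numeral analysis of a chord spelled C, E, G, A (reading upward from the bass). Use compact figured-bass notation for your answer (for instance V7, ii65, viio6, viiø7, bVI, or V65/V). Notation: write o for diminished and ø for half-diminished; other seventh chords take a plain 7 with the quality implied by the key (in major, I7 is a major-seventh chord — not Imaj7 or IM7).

iii65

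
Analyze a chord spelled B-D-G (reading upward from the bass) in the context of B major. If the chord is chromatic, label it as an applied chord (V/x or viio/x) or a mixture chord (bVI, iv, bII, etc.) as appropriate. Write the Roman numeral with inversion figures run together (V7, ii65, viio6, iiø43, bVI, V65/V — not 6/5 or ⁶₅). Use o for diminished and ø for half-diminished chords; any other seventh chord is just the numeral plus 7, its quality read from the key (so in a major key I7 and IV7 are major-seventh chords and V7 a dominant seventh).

bVI6

Stacked in thirds the chord is G-B-D: a major triad on G.
G is the lowered sixth degree of B major (diatonic 6 would be G#). This is a major triad on the lowered sixth degree, borrowed from the parallel minor.
With B in the bass the chord is in first inversion, so the figured bass is 6.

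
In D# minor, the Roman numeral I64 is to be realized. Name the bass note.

I in D# minor has root D#; the chord is D#-F##-A#.
The figure 64 means second inversion — the fifth is in the bass.

A#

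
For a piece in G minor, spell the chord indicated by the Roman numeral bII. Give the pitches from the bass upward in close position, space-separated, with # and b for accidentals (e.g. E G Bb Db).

bII is the Neapolitan chord — a major triad on the lowered second degree. In G minor that root is Ab.
So the chord is Ab-C-Eb, a major triad.

Ab C Eb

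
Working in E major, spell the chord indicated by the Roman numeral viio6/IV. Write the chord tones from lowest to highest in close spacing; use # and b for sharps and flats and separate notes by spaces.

B D G#

viio6/IV is a secondary leading-tone chord. The target IV is A in E major; the applied chord is rooted a semitone below, on G#.
Building a diminished triad on G# gives G#-B-D.
With the 6 figure the chord is in first inversion; from the bass B upward in close position it reads B-D-G#.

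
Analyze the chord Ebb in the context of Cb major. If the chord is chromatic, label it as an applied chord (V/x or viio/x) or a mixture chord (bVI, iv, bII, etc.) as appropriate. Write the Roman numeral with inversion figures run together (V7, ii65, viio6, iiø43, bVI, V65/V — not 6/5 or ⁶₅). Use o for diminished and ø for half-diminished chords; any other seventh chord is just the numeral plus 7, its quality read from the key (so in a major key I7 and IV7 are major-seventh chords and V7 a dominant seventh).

The pitches Ebb-Gb-Bbb form a major triad rooted on Ebb.
Ebb is the lowered third degree of Cb major (diatonic 3 would be Eb). This is a major triad on the lowered third degree, borrowed from the parallel minor.

bIII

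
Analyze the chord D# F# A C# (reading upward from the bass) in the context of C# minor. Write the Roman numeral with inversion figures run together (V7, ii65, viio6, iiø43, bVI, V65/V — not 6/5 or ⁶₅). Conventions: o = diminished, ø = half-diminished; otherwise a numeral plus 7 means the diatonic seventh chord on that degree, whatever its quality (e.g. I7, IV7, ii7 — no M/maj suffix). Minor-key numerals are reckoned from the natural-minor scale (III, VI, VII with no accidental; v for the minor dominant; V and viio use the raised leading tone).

iiø7

Stacked in thirds the chord is D#-F#-A-C#: a half-diminished seventh chord on D#.
In C# minor, D# is the supertonic; the diatonic half-diminished seventh chord there is iiø7.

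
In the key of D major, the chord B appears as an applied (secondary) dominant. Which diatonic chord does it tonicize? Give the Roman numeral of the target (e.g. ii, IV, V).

ii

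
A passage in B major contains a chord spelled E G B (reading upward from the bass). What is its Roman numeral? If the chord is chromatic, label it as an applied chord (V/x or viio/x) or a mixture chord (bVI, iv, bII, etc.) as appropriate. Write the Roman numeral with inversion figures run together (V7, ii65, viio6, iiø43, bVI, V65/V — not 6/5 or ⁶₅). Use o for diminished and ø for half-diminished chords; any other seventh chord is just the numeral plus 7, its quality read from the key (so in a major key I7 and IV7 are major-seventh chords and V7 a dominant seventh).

iv

The pitches E-G-B form a minor triad rooted on E.
E is the fourth degree of B major. This is the minor subdominant, borrowed from the parallel minor.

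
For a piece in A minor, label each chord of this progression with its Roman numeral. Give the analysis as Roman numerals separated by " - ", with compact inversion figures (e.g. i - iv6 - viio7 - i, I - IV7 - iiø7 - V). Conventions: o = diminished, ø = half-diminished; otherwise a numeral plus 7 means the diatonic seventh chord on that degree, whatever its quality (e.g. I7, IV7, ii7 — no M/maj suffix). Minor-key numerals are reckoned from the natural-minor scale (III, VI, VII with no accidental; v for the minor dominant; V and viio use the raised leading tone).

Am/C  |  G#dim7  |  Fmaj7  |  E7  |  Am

Am/C: root A is the tonic; minor triad there is i6.
G#dim7: root G# is the leading tone; fully diminished seventh chord there is viio7.
Fmaj7: major seventh chord on F = scale degree 6 → VI7.
E7: dominant seventh chord on E = scale degree 5 → V7.
Am has root A, degree 1 in A minor, so i.

i6 - viio7 - VI7 - V7 - i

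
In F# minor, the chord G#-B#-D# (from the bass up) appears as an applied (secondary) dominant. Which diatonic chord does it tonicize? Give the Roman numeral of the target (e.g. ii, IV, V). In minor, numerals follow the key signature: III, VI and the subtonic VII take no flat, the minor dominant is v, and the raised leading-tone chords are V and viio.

V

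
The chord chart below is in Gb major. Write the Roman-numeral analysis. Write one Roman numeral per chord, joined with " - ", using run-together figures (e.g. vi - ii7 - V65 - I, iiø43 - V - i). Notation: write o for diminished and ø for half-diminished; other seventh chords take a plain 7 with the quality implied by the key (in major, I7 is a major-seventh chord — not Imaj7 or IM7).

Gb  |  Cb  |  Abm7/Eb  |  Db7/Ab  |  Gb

I - IV - ii43 - V43 - I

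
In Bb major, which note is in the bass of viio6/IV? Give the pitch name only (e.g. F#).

F

The applied chord viio6/IV is rooted on D: D-F-Ab.
The figure 6 means first inversion — the third is in the bass.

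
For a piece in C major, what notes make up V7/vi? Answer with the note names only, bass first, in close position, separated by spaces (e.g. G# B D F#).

E G# B D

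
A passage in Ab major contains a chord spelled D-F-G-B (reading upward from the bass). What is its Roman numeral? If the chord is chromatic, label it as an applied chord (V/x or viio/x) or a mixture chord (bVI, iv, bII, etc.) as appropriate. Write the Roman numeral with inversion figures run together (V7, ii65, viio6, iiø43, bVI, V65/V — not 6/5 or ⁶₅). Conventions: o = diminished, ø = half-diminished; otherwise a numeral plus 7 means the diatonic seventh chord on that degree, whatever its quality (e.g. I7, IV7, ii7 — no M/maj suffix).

The pitches G-B-D-F form a dominant seventh chord rooted on G.
G is not a diatonic chord root with this quality in Ab major, but it lies a perfect fifth above C (iii), so the chord functions as an applied dominant of iii.
With D in the bass the chord is in second inversion, so the figured bass is 43.

V43/iii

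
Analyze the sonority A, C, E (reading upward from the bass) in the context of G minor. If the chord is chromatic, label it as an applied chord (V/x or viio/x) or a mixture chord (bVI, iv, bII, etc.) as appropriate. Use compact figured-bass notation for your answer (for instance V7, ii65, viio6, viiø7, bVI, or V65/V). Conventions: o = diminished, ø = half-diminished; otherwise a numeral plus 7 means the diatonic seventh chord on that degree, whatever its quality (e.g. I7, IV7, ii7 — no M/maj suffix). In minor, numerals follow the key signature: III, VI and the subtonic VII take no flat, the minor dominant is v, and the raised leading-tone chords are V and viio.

ii

Stacked in thirds the chord is A-C-E: a minor triad on A.
A is the second degree of G minor. This is the minor supertonic, borrowed from the parallel major (the Dorian ii).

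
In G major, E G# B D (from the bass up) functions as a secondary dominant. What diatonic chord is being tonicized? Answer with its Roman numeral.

The chord is a dominant seventh chord on E.
A dominant resolves down a perfect fifth: E → A. In G major, A is scale degree 2, i.e. ii.

ii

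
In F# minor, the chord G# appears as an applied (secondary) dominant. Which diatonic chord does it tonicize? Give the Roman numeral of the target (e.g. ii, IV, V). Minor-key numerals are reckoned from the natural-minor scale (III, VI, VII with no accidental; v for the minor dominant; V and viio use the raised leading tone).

The chord is a major triad on G#.
A dominant resolves down a perfect fifth: G# → C#. In F# minor, C# is scale degree 5, i.e. V.

V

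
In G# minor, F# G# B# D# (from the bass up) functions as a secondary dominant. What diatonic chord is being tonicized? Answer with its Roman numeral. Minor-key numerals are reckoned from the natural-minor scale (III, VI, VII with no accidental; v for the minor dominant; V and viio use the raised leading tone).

The chord is a dominant seventh chord on G#.
A dominant resolves down a perfect fifth: G# → C#. In G# minor, C# is scale degree 4, i.e. iv.

iv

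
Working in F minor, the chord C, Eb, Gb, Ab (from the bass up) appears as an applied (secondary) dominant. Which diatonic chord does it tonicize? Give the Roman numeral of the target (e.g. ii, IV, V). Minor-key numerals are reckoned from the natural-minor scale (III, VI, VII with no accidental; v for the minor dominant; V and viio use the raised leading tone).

The chord is a dominant seventh chord on Ab.
A dominant resolves down a perfect fifth: Ab → Db. In F minor, Db is scale degree 6, i.e. VI.

VI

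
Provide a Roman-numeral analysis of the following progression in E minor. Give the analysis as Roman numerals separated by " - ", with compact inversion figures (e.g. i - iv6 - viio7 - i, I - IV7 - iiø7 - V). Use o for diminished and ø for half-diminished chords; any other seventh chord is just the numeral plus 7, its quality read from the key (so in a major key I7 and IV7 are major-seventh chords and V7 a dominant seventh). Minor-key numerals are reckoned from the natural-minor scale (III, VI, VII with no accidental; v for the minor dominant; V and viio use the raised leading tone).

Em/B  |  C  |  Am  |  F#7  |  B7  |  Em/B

Em/B: minor triad on E = scale degree 1 → i64.
C has root C, degree 6 in E minor, so VI.
Am: minor triad on A = scale degree 4 → iv.
F#7 is the secondary dominant of V (dominant seventh chord on F#): V7/V.
B7 has root B, degree 5 in E minor, so V7.
Em/B: minor triad on E = scale degree 1 → i64.

i64 - VI - iv - V7/V - V7 - i64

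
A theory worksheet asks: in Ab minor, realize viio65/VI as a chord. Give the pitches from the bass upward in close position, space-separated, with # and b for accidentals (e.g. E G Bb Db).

Gb Bbb Dbb Eb

The slash marks an applied leading-tone chord: viio of VI. In Ab minor, VI is Fb, so the leading tone to it is Eb, a half step below.
Building a fully diminished seventh chord on Eb gives Eb-Gb-Bbb-Dbb.
With the 65 figure the chord is in first inversion; from the bass Gb upward in close position it reads Gb-Bbb-Dbb-Eb.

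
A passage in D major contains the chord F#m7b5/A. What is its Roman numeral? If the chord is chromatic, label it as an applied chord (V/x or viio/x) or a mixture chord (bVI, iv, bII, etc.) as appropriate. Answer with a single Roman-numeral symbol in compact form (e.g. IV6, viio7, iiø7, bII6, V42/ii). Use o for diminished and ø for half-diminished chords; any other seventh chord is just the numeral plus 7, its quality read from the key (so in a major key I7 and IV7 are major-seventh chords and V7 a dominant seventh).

viiø65/IV

The pitches F#-A-C-E form a half-diminished seventh chord rooted on F#.
F# sits a half step below G (IV in D major); a diminished chord there is the applied leading-tone chord of IV.
With A in the bass the chord is in first inversion, so the figured bass is 65.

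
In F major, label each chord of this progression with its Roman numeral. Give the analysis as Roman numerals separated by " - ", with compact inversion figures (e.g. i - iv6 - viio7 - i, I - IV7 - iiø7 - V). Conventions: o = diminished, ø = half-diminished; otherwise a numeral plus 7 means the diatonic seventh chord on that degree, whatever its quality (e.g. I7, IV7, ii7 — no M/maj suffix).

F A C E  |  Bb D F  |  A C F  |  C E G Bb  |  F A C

I7 - IV - I6 - V7 - I

F-A-C-E: major seventh chord on F = scale degree 1 → I7.
Bb-D-F: major triad on Bb = scale degree 4 → IV.
A-C-F has root F, degree 1 in F major, so I6.
C-E-G-Bb has root C, degree 5 in F major, so V7.
F-A-C: root F is the tonic; major triad there is I.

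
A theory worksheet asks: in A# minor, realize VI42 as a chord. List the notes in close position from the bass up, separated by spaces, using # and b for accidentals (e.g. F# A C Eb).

E# F# A# C#

In A# minor, the sixth degree is F#, and the diatonic chord built there is a major seventh chord.
That chord is spelled F#-A#-C#-E#.
The figured bass 42 indicates third inversion, placing the seventh (E#) in the bass: E#-F#-A#-C#.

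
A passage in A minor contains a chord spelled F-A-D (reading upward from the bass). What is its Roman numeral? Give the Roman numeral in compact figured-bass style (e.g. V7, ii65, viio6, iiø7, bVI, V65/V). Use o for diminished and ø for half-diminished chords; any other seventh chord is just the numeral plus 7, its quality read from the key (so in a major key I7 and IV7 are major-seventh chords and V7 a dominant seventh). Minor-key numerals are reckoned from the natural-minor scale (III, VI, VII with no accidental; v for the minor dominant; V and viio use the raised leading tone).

iv6

Stacked in thirds the chord is D-F-A: a minor triad on D.
In A minor, D is the subdominant; the diatonic minor triad there is iv.
With F in the bass the chord is in first inversion, so the figured bass is 6.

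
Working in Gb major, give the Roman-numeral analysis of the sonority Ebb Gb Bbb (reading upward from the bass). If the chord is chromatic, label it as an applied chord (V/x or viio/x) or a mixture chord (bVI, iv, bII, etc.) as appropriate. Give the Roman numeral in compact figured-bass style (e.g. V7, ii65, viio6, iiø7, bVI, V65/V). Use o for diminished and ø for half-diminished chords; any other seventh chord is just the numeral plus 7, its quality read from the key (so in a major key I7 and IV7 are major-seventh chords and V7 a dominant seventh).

bVI

The pitches Ebb-Gb-Bbb form a major triad rooted on Ebb.
Ebb is the lowered sixth degree of Gb major (diatonic 6 would be Eb). This is a major triad on the lowered sixth degree, borrowed from the parallel minor.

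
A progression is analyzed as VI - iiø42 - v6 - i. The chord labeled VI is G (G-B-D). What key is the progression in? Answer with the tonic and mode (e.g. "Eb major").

VI is given as G-B-D — a major triad with root G.
If G is scale degree 6 and the mode makes that degree carry a major triad, the tonic is B and the mode is minor.

B minor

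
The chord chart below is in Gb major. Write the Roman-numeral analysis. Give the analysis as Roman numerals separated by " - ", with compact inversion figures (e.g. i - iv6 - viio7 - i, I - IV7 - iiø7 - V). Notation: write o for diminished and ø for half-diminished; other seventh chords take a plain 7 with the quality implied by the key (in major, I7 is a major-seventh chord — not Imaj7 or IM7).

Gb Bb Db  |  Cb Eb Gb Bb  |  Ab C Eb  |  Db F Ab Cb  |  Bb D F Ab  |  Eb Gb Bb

I - IV7 - V/V - V7 - V7/vi - vi

Gb-Bb-Db: major triad on Gb = scale degree 1 → I.
Cb-Eb-Gb-Bb has root Cb, degree 4 in Gb major, so IV7.
Ab-C-Eb: chromatic; Ab is V of V, so V/V.
Db-F-Ab-Cb: root Db is the dominant; dominant seventh chord there is V7.
Bb-D-F-Ab is the secondary dominant of vi (dominant seventh chord on Bb): V7/vi.
Eb-Gb-Bb: minor triad on Eb = scale degree 6 → vi.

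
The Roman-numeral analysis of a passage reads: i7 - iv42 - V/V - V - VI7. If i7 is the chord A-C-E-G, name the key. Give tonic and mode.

A minor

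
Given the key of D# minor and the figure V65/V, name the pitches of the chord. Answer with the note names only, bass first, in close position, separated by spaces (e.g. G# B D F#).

G## B# D# E#

The slash means an applied dominant: we want the dominant of V. In D# minor, V is A# major, and its dominant is built on E#.
Building a dominant seventh chord on E# gives E#-G##-B#-D#.
With the 65 figure the chord is in first inversion; from the bass G## upward in close position it reads G##-B#-D#-E#.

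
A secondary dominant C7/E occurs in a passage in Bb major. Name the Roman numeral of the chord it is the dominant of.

The chord is a dominant seventh chord on C.
A dominant resolves down a perfect fifth: C → F. In Bb major, F is scale degree 5, i.e. V.

V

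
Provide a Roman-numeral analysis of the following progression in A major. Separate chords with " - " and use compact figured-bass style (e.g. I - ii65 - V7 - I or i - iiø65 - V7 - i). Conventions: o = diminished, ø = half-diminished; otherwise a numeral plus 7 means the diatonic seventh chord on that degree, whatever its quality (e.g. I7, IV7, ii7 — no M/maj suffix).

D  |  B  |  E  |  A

D: root D is the subdominant; major triad there is IV.
B: chromatic; B is V of V, so V/V.
E: major triad on E = scale degree 5 → V.
A has root A, degree 1 in A major, so I.

IV - V/V - V - I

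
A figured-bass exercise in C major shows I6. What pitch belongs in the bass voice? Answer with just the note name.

E

I in C major has root C; the chord is C-E-G.
The figure 6 means first inversion — the third is in the bass.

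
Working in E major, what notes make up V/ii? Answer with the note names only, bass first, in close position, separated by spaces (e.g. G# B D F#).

C# E# G#

The slash means an applied dominant: we want the dominant of ii. In E major, ii is F# minor, and its dominant is built on C#.
Building a major triad on C# gives C#-E#-G#.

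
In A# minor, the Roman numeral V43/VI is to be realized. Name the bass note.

G#

The applied chord V43/VI is rooted on C#: C#-E#-G#-B.
The figure 43 means second inversion — the fifth is in the bass.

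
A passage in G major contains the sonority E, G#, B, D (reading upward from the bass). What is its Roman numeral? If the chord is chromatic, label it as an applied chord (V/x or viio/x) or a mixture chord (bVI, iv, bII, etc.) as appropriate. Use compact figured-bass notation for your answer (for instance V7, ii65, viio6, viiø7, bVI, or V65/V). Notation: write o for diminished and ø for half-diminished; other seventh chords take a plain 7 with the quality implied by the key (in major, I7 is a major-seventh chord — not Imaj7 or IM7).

V7/ii

Stacked in thirds the chord is E-G#-B-D: a dominant seventh chord on E.
E is not a diatonic chord root with this quality in G major, but it lies a perfect fifth above A (ii), so the chord functions as an applied dominant of ii.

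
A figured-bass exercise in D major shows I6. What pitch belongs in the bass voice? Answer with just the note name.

F#

I in D major has root D; the chord is D-F#-A.
The figure 6 means first inversion — the third is in the bass.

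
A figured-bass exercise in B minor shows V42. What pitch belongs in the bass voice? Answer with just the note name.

V in B minor has root F#; the chord is F#-A#-C#-E.
The figure 42 means third inversion — the seventh is in the bass.

E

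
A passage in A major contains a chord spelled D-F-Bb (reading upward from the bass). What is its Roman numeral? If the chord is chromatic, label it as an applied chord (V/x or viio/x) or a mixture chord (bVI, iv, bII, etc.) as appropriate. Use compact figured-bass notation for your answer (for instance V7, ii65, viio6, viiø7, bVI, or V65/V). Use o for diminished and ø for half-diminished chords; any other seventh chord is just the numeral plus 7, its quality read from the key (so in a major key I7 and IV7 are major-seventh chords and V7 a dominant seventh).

The pitches Bb-D-F form a major triad rooted on Bb.
Bb is the lowered second degree of A major (diatonic 2 would be B). This is the Neapolitan sixth — a major triad on the lowered second degree, here in its customary first inversion.
With D in the bass the chord is in first inversion, so the figured bass is 6.

bII6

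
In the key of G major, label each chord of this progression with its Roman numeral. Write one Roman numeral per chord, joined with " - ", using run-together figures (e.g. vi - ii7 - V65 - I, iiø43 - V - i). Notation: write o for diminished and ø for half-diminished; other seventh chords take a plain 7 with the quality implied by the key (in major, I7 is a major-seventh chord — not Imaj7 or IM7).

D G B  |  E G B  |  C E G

D-G-B has root G, degree 1 in G major, so I64.
E-G-B: root E is the submediant; minor triad there is vi.
C-E-G has root C, degree 4 in G major, so IV.

I64 - vi - IV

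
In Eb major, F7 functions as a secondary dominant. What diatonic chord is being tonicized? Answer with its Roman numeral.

The chord is a dominant seventh chord on F.
A dominant resolves down a perfect fifth: F → Bb. In Eb major, Bb is scale degree 5, i.e. V.

V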